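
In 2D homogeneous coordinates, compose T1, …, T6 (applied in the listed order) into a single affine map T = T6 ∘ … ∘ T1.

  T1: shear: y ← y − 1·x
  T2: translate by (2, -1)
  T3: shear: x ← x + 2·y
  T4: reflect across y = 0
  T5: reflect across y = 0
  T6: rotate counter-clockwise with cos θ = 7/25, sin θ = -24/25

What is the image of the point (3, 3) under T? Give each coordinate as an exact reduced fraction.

T1 shear: y ← y − 1·x: (3, 3) → (3, 0)
T2 translate by (2, -1): (3, 0) → (5, -1)
T3 shear: x ← x + 2·y: (5, -1) → (3, -1)
T4 reflect across y = 0: (3, -1) → (3, 1)
T5 reflect across y = 0: (3, 1) → (3, -1)
T6 rotate counter-clockwise with cos θ = 7/25, sin θ = -24/25: (3, -1) → (-3/25, -79/25)

T(p) = (-3/25, -79/25)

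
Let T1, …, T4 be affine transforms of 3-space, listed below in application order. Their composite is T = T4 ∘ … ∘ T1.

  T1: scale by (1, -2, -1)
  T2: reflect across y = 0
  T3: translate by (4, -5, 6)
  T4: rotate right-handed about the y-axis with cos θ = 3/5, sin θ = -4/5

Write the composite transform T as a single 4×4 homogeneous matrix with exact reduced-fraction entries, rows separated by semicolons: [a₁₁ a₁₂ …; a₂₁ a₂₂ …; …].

T1 = [1 0 0 0; 0 -2 0 0; 0 0 -1 0; 0 0 0 1]
T2·T1 = [1 0 0 0; 0 2 0 0; 0 0 -1 0; 0 0 0 1]
T3·…·T1 = [1 0 0 4; 0 2 0 -5; 0 0 -1 6; 0 0 0 1]
T4·…·T1 = [3/5 0 4/5 -12/5; 0 2 0 -5; 4/5 0 -3/5 34/5; 0 0 0 1]

T = [3/5 0 4/5 -12/5; 0 2 0 -5; 4/5 0 -3/5 34/5; 0 0 0 1]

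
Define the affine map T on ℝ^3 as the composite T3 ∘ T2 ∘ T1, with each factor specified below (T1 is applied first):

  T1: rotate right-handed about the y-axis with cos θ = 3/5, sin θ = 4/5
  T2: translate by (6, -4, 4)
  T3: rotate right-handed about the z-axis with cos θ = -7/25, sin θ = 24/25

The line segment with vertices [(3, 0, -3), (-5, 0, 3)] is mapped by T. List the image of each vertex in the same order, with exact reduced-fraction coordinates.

T1 rotate right-handed about the y-axis with cos θ = 3/5, sin θ = 4/5: (3, 0, -3) → (-3/5, 0, -21/5); (-5, 0, 3) → (-3/5, 0, 29/5)
T2 translate by (6, -4, 4): (-3/5, 0, -21/5) → (27/5, -4, -1/5); (-3/5, 0, 29/5) → (27/5, -4, 49/5)
T3 rotate right-handed about the z-axis with cos θ = -7/25, sin θ = 24/25: (27/5, -4, -1/5) → (291/125, 788/125, -1/5); (27/5, -4, 49/5) → (291/125, 788/125, 49/5)

image vertices: (291/125, 788/125, -1/5), (291/125, 788/125, 49/5)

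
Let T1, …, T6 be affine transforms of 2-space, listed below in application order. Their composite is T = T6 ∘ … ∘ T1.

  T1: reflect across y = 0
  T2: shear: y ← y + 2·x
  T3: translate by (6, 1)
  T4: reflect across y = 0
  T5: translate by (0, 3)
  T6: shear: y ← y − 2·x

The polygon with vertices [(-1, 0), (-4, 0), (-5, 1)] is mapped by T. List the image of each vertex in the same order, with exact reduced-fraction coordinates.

T1 reflect across y = 0: (-1, 0) → (-1, 0); (-4, 0) → (-4, 0); (-5, 1) → (-5, -1)
T2 shear: y ← y + 2·x: (-1, 0) → (-1, -2); (-4, 0) → (-4, -8); (-5, -1) → (-5, -11)
T3 translate by (6, 1): (-1, -2) → (5, -1); (-4, -8) → (2, -7); (-5, -11) → (1, -10)
T4 reflect across y = 0: (5, -1) → (5, 1); (2, -7) → (2, 7); (1, -10) → (1, 10)
T5 translate by (0, 3): (5, 1) → (5, 4); (2, 7) → (2, 10); (1, 10) → (1, 13)
T6 shear: y ← y − 2·x: (5, 4) → (5, -6); (2, 10) → (2, 6); (1, 13) → (1, 11)

image vertices: (5, -6), (2, 6), (1, 11)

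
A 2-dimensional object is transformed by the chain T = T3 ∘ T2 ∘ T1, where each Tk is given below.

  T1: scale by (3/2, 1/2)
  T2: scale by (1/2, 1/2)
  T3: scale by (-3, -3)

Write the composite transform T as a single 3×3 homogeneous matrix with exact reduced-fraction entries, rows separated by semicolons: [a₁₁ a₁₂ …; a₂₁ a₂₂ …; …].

T1 = [3/2 0 0; 0 1/2 0; 0 0 1]
T2·T1 = [3/4 0 0; 0 1/4 0; 0 0 1]
T3·…·T1 = [-9/4 0 0; 0 -3/4 0; 0 0 1]

T = [-9/4 0 0; 0 -3/4 0; 0 0 1]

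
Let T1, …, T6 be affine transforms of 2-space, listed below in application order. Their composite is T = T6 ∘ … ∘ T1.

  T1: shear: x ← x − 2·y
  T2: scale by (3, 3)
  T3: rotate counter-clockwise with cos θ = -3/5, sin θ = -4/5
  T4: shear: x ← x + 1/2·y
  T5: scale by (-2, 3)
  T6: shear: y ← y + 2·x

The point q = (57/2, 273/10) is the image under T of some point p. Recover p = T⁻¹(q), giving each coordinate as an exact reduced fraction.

T1 = [1 -2 0; 0 1 0; 0 0 1]
T2·T1 = [3 -6 0; 0 3 0; 0 0 1]
T3·…·T1 = [-9/5 6 0; -12/5 3 0; 0 0 1]
T4·…·T1 = [-3 15/2 0; -12/5 3 0; 0 0 1]
T5·…·T1 = [6 -15 0; -36/5 9 0; 0 0 1]
T6·…·T1 = [6 -15 0; 24/5 -21 0; 0 0 1]
det M = -54; M⁻¹ = [7/18 -5/18 0; 4/45 -1/9 0; 0 0 1]
M⁻¹ · (57/2, 273/10)ᵀ = (7/2, -1/2)ᵀ

p = (7/2, -1/2)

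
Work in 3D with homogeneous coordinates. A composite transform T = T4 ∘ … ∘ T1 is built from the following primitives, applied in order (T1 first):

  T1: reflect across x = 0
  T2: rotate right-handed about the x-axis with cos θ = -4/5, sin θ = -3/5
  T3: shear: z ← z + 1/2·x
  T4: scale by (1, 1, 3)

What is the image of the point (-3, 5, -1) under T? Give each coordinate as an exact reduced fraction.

T1 reflect across x = 0: (-3, 5, -1) → (3, 5, -1)
T2 rotate right-handed about the x-axis with cos θ = -4/5, sin θ = -3/5: (3, 5, -1) → (3, -23/5, -11/5)
T3 shear: z ← z + 1/2·x: (3, -23/5, -11/5) → (3, -23/5, -7/10)
T4 scale by (1, 1, 3): (3, -23/5, -7/10) → (3, -23/5, -21/10)

T(p) = (3, -23/5, -21/10)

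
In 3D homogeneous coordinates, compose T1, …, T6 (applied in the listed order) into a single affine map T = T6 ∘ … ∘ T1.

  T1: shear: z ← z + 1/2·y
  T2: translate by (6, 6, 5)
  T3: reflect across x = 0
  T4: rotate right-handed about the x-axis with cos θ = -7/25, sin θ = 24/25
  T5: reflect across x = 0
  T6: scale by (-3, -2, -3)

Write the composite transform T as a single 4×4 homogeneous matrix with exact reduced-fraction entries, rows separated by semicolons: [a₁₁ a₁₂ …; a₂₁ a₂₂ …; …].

T = [-3 0 0 -18; 0 38/25 48/25 324/25; 0 -123/50 21/25 -327/25; 0 0 0 1]

T1 = [1 0 0 0; 0 1 0 0; 0 1/2 1 0; 0 0 0 1]
T2·T1 = [1 0 0 6; 0 1 0 6; 0 1/2 1 5; 0 0 0 1]
T3·…·T1 = [-1 0 0 -6; 0 1 0 6; 0 1/2 1 5; 0 0 0 1]
T4·…·T1 = [-1 0 0 -6; 0 -19/25 -24/25 -162/25; 0 41/50 -7/25 109/25; 0 0 0 1]
T5·…·T1 = [1 0 0 6; 0 -19/25 -24/25 -162/25; 0 41/50 -7/25 109/25; 0 0 0 1]
T6·…·T1 = [-3 0 0 -18; 0 38/25 48/25 324/25; 0 -123/50 21/25 -327/25; 0 0 0 1]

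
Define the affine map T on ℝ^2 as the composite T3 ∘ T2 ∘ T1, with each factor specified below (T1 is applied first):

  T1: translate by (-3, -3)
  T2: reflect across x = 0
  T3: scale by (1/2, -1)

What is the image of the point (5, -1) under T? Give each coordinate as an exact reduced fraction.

T(p) = (-1, 4)

T1 translate by (-3, -3): (5, -1) → (2, -4)
T2 reflect across x = 0: (2, -4) → (-2, -4)
T3 scale by (1/2, -1): (-2, -4) → (-1, 4)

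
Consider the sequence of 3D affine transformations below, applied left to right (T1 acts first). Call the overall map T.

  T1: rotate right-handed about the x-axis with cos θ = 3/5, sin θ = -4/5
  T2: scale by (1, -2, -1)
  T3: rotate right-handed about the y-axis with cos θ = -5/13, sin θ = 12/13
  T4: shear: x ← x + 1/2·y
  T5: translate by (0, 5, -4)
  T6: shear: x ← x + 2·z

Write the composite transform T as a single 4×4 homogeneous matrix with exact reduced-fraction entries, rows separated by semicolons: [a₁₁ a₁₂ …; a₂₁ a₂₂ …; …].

T1 = [1 0 0 0; 0 3/5 4/5 0; 0 -4/5 3/5 0; 0 0 0 1]
T2·T1 = [1 0 0 0; 0 -6/5 -8/5 0; 0 4/5 -3/5 0; 0 0 0 1]
T3·…·T1 = [-5/13 48/65 -36/65 0; 0 -6/5 -8/5 0; -12/13 -4/13 3/13 0; 0 0 0 1]
T4·…·T1 = [-5/13 9/65 -88/65 0; 0 -6/5 -8/5 0; -12/13 -4/13 3/13 0; 0 0 0 1]
T5·…·T1 = [-5/13 9/65 -88/65 0; 0 -6/5 -8/5 5; -12/13 -4/13 3/13 -4; 0 0 0 1]
T6·…·T1 = [-29/13 -31/65 -58/65 -8; 0 -6/5 -8/5 5; -12/13 -4/13 3/13 -4; 0 0 0 1]

T = [-29/13 -31/65 -58/65 -8; 0 -6/5 -8/5 5; -12/13 -4/13 3/13 -4; 0 0 0 1]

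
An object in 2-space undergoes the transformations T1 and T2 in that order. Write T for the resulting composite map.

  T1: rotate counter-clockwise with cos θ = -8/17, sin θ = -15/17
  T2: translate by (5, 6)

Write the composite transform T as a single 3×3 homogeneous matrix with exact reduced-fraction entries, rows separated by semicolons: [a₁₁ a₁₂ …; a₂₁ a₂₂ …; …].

T = [-8/17 15/17 5; -15/17 -8/17 6; 0 0 1]

T1 = [-8/17 15/17 0; -15/17 -8/17 0; 0 0 1]
T2·T1 = [-8/17 15/17 5; -15/17 -8/17 6; 0 0 1]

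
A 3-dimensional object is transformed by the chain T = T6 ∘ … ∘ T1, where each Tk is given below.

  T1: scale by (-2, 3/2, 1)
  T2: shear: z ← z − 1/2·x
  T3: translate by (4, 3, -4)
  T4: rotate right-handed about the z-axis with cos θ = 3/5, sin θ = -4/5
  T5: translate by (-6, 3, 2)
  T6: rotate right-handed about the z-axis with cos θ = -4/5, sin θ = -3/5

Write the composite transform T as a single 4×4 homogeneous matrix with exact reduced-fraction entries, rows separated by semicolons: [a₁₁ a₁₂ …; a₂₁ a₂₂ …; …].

T = [48/25 -21/50 0 48/25; -14/25 -36/25 0 -14/25; 1 0 1 -2; 0 0 0 1]

T1 = [-2 0 0 0; 0 3/2 0 0; 0 0 1 0; 0 0 0 1]
T2·T1 = [-2 0 0 0; 0 3/2 0 0; 1 0 1 0; 0 0 0 1]
T3·…·T1 = [-2 0 0 4; 0 3/2 0 3; 1 0 1 -4; 0 0 0 1]
T4·…·T1 = [-6/5 6/5 0 24/5; 8/5 9/10 0 -7/5; 1 0 1 -4; 0 0 0 1]
T5·…·T1 = [-6/5 6/5 0 -6/5; 8/5 9/10 0 8/5; 1 0 1 -2; 0 0 0 1]
T6·…·T1 = [48/25 -21/50 0 48/25; -14/25 -36/25 0 -14/25; 1 0 1 -2; 0 0 0 1]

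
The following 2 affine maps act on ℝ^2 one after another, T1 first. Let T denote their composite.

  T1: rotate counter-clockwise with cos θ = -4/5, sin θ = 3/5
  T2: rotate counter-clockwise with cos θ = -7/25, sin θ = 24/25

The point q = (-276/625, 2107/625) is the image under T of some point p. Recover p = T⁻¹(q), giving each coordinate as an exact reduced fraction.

p = (-3, -8/5)

T1 = [-4/5 -3/5 0; 3/5 -4/5 0; 0 0 1]
T2·T1 = [-44/125 117/125 0; -117/125 -44/125 0; 0 0 1]
det M = 1; M⁻¹ = [-44/125 -117/125 0; 117/125 -44/125 0; 0 0 1]
M⁻¹ · (-276/625, 2107/625)ᵀ = (-3, -8/5)ᵀ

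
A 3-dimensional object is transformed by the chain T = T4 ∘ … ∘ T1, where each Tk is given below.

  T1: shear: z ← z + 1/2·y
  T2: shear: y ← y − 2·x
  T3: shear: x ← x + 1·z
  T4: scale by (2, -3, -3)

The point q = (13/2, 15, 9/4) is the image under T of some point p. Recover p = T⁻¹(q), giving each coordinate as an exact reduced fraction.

p = (4, 3, -9/4)

T1 = [1 0 0 0; 0 1 0 0; 0 1/2 1 0; 0 0 0 1]
T2·T1 = [1 0 0 0; -2 1 0 0; 0 1/2 1 0; 0 0 0 1]
T3·…·T1 = [1 1/2 1 0; -2 1 0 0; 0 1/2 1 0; 0 0 0 1]
T4·…·T1 = [2 1 2 0; 6 -3 0 0; 0 -3/2 -3 0; 0 0 0 1]
det M = 18; M⁻¹ = [1/2 0 1/3 0; 1 -1/3 2/3 0; -1/2 1/6 -2/3 0; 0 0 0 1]
M⁻¹ · (13/2, 15, 9/4)ᵀ = (4, 3, -9/4)ᵀ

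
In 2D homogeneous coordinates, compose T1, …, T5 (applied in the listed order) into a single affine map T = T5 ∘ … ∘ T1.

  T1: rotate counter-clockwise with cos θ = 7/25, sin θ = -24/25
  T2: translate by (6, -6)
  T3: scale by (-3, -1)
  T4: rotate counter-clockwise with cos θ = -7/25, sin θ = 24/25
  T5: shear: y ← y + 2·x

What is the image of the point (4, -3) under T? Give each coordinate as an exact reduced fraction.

T1 rotate counter-clockwise with cos θ = 7/25, sin θ = -24/25: (4, -3) → (-44/25, -117/25)
T2 translate by (6, -6): (-44/25, -117/25) → (106/25, -267/25)
T3 scale by (-3, -1): (106/25, -267/25) → (-318/25, 267/25)
T4 rotate counter-clockwise with cos θ = -7/25, sin θ = 24/25: (-318/25, 267/25) → (-4182/625, -9501/625)
T5 shear: y ← y + 2·x: (-4182/625, -9501/625) → (-4182/625, -3573/125)

T(p) = (-4182/625, -3573/125)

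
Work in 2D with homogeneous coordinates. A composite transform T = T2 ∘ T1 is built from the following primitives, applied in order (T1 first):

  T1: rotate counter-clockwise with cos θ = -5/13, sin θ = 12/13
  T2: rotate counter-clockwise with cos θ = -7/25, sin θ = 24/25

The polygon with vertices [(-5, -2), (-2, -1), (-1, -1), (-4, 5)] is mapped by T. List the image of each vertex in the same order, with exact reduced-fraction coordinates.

image vertices: (857/325, 1526/325), (302/325, 661/325), (49/325, 457/325), (2032/325, -449/325)

T1 rotate counter-clockwise with cos θ = -5/13, sin θ = 12/13: (-5, -2) → (49/13, -50/13); (-2, -1) → (22/13, -19/13); (-1, -1) → (17/13, -7/13); (-4, 5) → (-40/13, -73/13)
T2 rotate counter-clockwise with cos θ = -7/25, sin θ = 24/25: (49/13, -50/13) → (857/325, 1526/325); (22/13, -19/13) → (302/325, 661/325); (17/13, -7/13) → (49/325, 457/325); (-40/13, -73/13) → (2032/325, -449/325)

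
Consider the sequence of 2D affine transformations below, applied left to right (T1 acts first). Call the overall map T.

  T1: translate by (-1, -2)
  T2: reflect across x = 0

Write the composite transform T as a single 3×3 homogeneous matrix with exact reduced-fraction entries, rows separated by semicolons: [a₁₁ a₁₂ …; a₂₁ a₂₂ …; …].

T1 = [1 0 -1; 0 1 -2; 0 0 1]
T2·T1 = [-1 0 1; 0 1 -2; 0 0 1]

T = [-1 0 1; 0 1 -2; 0 0 1]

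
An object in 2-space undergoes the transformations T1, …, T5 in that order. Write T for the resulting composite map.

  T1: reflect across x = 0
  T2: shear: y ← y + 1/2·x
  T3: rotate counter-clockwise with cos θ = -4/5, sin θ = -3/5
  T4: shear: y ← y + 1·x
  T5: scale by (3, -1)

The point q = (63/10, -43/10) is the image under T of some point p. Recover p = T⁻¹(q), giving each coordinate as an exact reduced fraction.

p = (3, 1)

T1 = [-1 0 0; 0 1 0; 0 0 1]
T2·T1 = [-1 0 0; -1/2 1 0; 0 0 1]
T3·…·T1 = [1/2 3/5 0; 1 -4/5 0; 0 0 1]
T4·…·T1 = [1/2 3/5 0; 3/2 -1/5 0; 0 0 1]
T5·…·T1 = [3/2 9/5 0; -3/2 1/5 0; 0 0 1]
det M = 3; M⁻¹ = [1/15 -3/5 0; 1/2 1/2 0; 0 0 1]
M⁻¹ · (63/10, -43/10)ᵀ = (3, 1)ᵀ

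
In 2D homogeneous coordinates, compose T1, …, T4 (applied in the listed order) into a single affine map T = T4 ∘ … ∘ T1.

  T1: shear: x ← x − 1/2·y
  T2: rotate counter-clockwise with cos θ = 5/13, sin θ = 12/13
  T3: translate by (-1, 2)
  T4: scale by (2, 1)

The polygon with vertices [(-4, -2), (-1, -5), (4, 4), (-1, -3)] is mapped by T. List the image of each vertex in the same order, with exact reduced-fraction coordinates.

T1 shear: x ← x − 1/2·y: (-4, -2) → (-3, -2); (-1, -5) → (3/2, -5); (4, 4) → (2, 4); (-1, -3) → (1/2, -3)
T2 rotate counter-clockwise with cos θ = 5/13, sin θ = 12/13: (-3, -2) → (9/13, -46/13); (3/2, -5) → (135/26, -7/13); (2, 4) → (-38/13, 44/13); (1/2, -3) → (77/26, -9/13)
T3 translate by (-1, 2): (9/13, -46/13) → (-4/13, -20/13); (135/26, -7/13) → (109/26, 19/13); (-38/13, 44/13) → (-51/13, 70/13); (77/26, -9/13) → (51/26, 17/13)
T4 scale by (2, 1): (-4/13, -20/13) → (-8/13, -20/13); (109/26, 19/13) → (109/13, 19/13); (-51/13, 70/13) → (-102/13, 70/13); (51/26, 17/13) → (51/13, 17/13)

image vertices: (-8/13, -20/13), (109/13, 19/13), (-102/13, 70/13), (51/13, 17/13)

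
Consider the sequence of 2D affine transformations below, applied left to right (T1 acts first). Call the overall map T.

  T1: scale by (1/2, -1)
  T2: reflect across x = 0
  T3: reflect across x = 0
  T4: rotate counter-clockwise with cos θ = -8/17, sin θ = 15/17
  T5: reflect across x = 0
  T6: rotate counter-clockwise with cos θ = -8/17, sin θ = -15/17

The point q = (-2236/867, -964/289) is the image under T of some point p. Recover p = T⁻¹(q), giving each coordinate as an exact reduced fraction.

T1 = [1/2 0 0; 0 -1 0; 0 0 1]
T2·T1 = [-1/2 0 0; 0 -1 0; 0 0 1]
T3·…·T1 = [1/2 0 0; 0 -1 0; 0 0 1]
T4·…·T1 = [-4/17 15/17 0; 15/34 8/17 0; 0 0 1]
T5·…·T1 = [4/17 -15/17 0; 15/34 8/17 0; 0 0 1]
T6·…·T1 = [161/578 240/289 0; -120/289 161/289 0; 0 0 1]
det M = 1/2; M⁻¹ = [322/289 -480/289 0; 240/289 161/289 0; 0 0 1]
M⁻¹ · (-2236/867, -964/289)ᵀ = (8/3, -4)ᵀ

p = (8/3, -4)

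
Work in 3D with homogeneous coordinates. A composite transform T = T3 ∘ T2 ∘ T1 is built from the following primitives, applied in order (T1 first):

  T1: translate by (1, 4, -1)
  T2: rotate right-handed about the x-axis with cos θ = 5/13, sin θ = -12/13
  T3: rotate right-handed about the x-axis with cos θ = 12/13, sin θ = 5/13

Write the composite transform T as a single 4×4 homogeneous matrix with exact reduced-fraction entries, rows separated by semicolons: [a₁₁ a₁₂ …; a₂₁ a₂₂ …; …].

T1 = [1 0 0 1; 0 1 0 4; 0 0 1 -1; 0 0 0 1]
T2·T1 = [1 0 0 1; 0 5/13 12/13 8/13; 0 -12/13 5/13 -53/13; 0 0 0 1]
T3·…·T1 = [1 0 0 1; 0 120/169 119/169 361/169; 0 -119/169 120/169 -596/169; 0 0 0 1]

T = [1 0 0 1; 0 120/169 119/169 361/169; 0 -119/169 120/169 -596/169; 0 0 0 1]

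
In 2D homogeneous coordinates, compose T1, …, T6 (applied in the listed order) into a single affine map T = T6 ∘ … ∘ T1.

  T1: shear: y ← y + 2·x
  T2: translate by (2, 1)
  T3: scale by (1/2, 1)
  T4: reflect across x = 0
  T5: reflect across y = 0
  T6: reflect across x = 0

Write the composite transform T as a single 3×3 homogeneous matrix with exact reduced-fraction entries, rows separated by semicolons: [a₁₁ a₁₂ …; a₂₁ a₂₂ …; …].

T = [1/2 0 1; -2 -1 -1; 0 0 1]

T1 = [1 0 0; 2 1 0; 0 0 1]
T2·T1 = [1 0 2; 2 1 1; 0 0 1]
T3·…·T1 = [1/2 0 1; 2 1 1; 0 0 1]
T4·…·T1 = [-1/2 0 -1; 2 1 1; 0 0 1]
T5·…·T1 = [-1/2 0 -1; -2 -1 -1; 0 0 1]
T6·…·T1 = [1/2 0 1; -2 -1 -1; 0 0 1]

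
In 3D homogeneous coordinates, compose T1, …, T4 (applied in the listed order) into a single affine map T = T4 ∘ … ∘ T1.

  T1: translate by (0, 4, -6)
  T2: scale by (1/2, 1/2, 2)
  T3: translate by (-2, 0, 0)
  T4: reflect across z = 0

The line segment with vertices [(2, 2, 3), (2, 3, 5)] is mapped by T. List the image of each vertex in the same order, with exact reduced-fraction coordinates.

image vertices: (-1, 3, 6), (-1, 7/2, 2)

T1 translate by (0, 4, -6): (2, 2, 3) → (2, 6, -3); (2, 3, 5) → (2, 7, -1)
T2 scale by (1/2, 1/2, 2): (2, 6, -3) → (1, 3, -6); (2, 7, -1) → (1, 7/2, -2)
T3 translate by (-2, 0, 0): (1, 3, -6) → (-1, 3, -6); (1, 7/2, -2) → (-1, 7/2, -2)
T4 reflect across z = 0: (-1, 3, -6) → (-1, 3, 6); (-1, 7/2, -2) → (-1, 7/2, 2)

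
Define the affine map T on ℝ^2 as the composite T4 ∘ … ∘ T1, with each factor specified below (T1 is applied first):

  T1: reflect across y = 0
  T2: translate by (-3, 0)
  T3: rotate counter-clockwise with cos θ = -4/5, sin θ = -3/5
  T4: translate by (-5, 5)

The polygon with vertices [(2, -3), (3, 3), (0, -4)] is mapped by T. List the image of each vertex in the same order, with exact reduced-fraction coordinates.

T1 reflect across y = 0: (2, -3) → (2, 3); (3, 3) → (3, -3); (0, -4) → (0, 4)
T2 translate by (-3, 0): (2, 3) → (-1, 3); (3, -3) → (0, -3); (0, 4) → (-3, 4)
T3 rotate counter-clockwise with cos θ = -4/5, sin θ = -3/5: (-1, 3) → (13/5, -9/5); (0, -3) → (-9/5, 12/5); (-3, 4) → (24/5, -7/5)
T4 translate by (-5, 5): (13/5, -9/5) → (-12/5, 16/5); (-9/5, 12/5) → (-34/5, 37/5); (24/5, -7/5) → (-1/5, 18/5)

image vertices: (-12/5, 16/5), (-34/5, 37/5), (-1/5, 18/5)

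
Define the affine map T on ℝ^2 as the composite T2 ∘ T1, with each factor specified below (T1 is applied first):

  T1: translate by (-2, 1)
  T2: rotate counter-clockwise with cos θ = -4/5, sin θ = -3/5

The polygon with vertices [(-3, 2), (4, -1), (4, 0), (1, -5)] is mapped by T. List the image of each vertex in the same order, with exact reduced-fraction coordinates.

image vertices: (29/5, 3/5), (-8/5, -6/5), (-1, -2), (-8/5, 19/5)

T1 translate by (-2, 1): (-3, 2) → (-5, 3); (4, -1) → (2, 0); (4, 0) → (2, 1); (1, -5) → (-1, -4)
T2 rotate counter-clockwise with cos θ = -4/5, sin θ = -3/5: (-5, 3) → (29/5, 3/5); (2, 0) → (-8/5, -6/5); (2, 1) → (-1, -2); (-1, -4) → (-8/5, 19/5)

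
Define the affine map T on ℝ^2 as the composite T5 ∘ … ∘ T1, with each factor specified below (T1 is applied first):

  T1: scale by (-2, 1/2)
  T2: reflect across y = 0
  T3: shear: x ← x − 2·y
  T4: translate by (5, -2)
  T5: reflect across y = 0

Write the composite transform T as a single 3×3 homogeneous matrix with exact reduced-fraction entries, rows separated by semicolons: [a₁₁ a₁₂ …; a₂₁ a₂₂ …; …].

T1 = [-2 0 0; 0 1/2 0; 0 0 1]
T2·T1 = [-2 0 0; 0 -1/2 0; 0 0 1]
T3·…·T1 = [-2 1 0; 0 -1/2 0; 0 0 1]
T4·…·T1 = [-2 1 5; 0 -1/2 -2; 0 0 1]
T5·…·T1 = [-2 1 5; 0 1/2 2; 0 0 1]

T = [-2 1 5; 0 1/2 2; 0 0 1]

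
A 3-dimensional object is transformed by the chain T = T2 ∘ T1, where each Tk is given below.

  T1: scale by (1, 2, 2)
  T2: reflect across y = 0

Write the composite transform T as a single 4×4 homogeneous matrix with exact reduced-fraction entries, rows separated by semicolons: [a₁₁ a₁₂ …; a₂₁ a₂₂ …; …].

T = [1 0 0 0; 0 -2 0 0; 0 0 2 0; 0 0 0 1]

T1 = [1 0 0 0; 0 2 0 0; 0 0 2 0; 0 0 0 1]
T2·T1 = [1 0 0 0; 0 -2 0 0; 0 0 2 0; 0 0 0 1]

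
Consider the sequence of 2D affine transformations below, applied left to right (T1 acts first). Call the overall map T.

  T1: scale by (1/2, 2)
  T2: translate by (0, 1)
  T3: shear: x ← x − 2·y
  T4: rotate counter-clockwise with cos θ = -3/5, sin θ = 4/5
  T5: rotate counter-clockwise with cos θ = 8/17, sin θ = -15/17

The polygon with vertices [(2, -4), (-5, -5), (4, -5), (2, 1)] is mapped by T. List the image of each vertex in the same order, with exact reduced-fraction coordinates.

T1 scale by (1/2, 2): (2, -4) → (1, -8); (-5, -5) → (-5/2, -10); (4, -5) → (2, -10); (2, 1) → (1, 2)
T2 translate by (0, 1): (1, -8) → (1, -7); (-5/2, -10) → (-5/2, -9); (2, -10) → (2, -9); (1, 2) → (1, 3)
T3 shear: x ← x − 2·y: (1, -7) → (15, -7); (-5/2, -9) → (31/2, -9); (2, -9) → (20, -9); (1, 3) → (-5, 3)
T4 rotate counter-clockwise with cos θ = -3/5, sin θ = 4/5: (15, -7) → (-17/5, 81/5); (31/2, -9) → (-21/10, 89/5); (20, -9) → (-24/5, 107/5); (-5, 3) → (3/5, -29/5)
T5 rotate counter-clockwise with cos θ = 8/17, sin θ = -15/17: (-17/5, 81/5) → (1079/85, 903/85); (-21/10, 89/5) → (1251/85, 1739/170); (-24/5, 107/5) → (1413/85, 1216/85); (3/5, -29/5) → (-411/85, -277/85)

image vertices: (1079/85, 903/85), (1251/85, 1739/170), (1413/85, 1216/85), (-411/85, -277/85)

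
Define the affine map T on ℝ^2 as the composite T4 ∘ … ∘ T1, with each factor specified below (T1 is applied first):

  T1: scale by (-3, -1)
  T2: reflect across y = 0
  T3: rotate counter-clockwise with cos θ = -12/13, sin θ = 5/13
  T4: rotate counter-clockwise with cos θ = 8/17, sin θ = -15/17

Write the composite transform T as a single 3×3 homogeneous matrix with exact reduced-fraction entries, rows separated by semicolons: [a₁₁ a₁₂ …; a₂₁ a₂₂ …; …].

T1 = [-3 0 0; 0 -1 0; 0 0 1]
T2·T1 = [-3 0 0; 0 1 0; 0 0 1]
T3·…·T1 = [36/13 -5/13 0; -15/13 -12/13 0; 0 0 1]
T4·…·T1 = [63/221 -220/221 0; -660/221 -21/221 0; 0 0 1]

T = [63/221 -220/221 0; -660/221 -21/221 0; 0 0 1]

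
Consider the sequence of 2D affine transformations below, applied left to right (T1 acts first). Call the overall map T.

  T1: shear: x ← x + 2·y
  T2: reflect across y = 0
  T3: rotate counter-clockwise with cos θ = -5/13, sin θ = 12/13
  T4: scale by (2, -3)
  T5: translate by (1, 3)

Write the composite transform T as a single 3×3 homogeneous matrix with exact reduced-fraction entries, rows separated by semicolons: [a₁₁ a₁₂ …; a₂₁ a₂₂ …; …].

T = [-10/13 4/13 1; -36/13 -87/13 3; 0 0 1]

T1 = [1 2 0; 0 1 0; 0 0 1]
T2·T1 = [1 2 0; 0 -1 0; 0 0 1]
T3·…·T1 = [-5/13 2/13 0; 12/13 29/13 0; 0 0 1]
T4·…·T1 = [-10/13 4/13 0; -36/13 -87/13 0; 0 0 1]
T5·…·T1 = [-10/13 4/13 1; -36/13 -87/13 3; 0 0 1]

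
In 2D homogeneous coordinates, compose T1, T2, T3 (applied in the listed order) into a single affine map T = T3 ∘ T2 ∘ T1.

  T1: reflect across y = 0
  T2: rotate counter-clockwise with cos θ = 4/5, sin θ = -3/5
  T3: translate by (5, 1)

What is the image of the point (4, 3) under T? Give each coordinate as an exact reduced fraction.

T(p) = (32/5, -19/5)

T1 reflect across y = 0: (4, 3) → (4, -3)
T2 rotate counter-clockwise with cos θ = 4/5, sin θ = -3/5: (4, -3) → (7/5, -24/5)
T3 translate by (5, 1): (7/5, -24/5) → (32/5, -19/5)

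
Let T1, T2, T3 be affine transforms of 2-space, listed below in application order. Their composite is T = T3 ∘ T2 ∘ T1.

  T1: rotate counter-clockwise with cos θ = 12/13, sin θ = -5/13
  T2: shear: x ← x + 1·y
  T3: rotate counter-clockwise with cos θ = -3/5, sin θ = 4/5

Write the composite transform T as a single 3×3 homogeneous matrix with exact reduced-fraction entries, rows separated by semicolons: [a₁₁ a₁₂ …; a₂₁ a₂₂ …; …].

T = [-1/65 -99/65 0; 43/65 32/65 0; 0 0 1]

T1 = [12/13 5/13 0; -5/13 12/13 0; 0 0 1]
T2·T1 = [7/13 17/13 0; -5/13 12/13 0; 0 0 1]
T3·…·T1 = [-1/65 -99/65 0; 43/65 32/65 0; 0 0 1]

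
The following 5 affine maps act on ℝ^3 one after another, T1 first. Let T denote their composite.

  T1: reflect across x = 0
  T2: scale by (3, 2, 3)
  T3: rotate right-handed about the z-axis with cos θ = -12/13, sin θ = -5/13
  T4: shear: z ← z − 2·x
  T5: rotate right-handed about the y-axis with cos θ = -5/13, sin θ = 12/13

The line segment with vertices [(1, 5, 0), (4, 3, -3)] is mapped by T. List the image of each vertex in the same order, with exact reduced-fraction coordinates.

T1 reflect across x = 0: (1, 5, 0) → (-1, 5, 0); (4, 3, -3) → (-4, 3, -3)
T2 scale by (3, 2, 3): (-1, 5, 0) → (-3, 10, 0); (-4, 3, -3) → (-12, 6, -9)
T3 rotate right-handed about the z-axis with cos θ = -12/13, sin θ = -5/13: (-3, 10, 0) → (86/13, -105/13, 0); (-12, 6, -9) → (174/13, -12/13, -9)
T4 shear: z ← z − 2·x: (86/13, -105/13, 0) → (86/13, -105/13, -172/13); (174/13, -12/13, -9) → (174/13, -12/13, -465/13)
T5 rotate right-handed about the y-axis with cos θ = -5/13, sin θ = 12/13: (86/13, -105/13, -172/13) → (-2494/169, -105/13, -172/169); (174/13, -12/13, -465/13) → (-6450/169, -12/13, 237/169)

image vertices: (-2494/169, -105/13, -172/169), (-6450/169, -12/13, 237/169)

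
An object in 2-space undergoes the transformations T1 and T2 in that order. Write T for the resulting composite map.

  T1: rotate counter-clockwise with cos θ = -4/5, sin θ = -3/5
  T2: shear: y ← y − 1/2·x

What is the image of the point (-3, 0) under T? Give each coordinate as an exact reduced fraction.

T1 rotate counter-clockwise with cos θ = -4/5, sin θ = -3/5: (-3, 0) → (12/5, 9/5)
T2 shear: y ← y − 1/2·x: (12/5, 9/5) → (12/5, 3/5)

T(p) = (12/5, 3/5)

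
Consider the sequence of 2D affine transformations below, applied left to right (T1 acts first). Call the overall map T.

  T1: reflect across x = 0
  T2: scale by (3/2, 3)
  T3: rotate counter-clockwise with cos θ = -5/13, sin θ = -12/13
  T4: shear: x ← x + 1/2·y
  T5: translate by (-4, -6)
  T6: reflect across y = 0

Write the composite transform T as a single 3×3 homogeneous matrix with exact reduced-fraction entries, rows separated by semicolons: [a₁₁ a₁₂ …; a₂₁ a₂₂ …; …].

T1 = [-1 0 0; 0 1 0; 0 0 1]
T2·T1 = [-3/2 0 0; 0 3 0; 0 0 1]
T3·…·T1 = [15/26 36/13 0; 18/13 -15/13 0; 0 0 1]
T4·…·T1 = [33/26 57/26 0; 18/13 -15/13 0; 0 0 1]
T5·…·T1 = [33/26 57/26 -4; 18/13 -15/13 -6; 0 0 1]
T6·…·T1 = [33/26 57/26 -4; -18/13 15/13 6; 0 0 1]

T = [33/26 57/26 -4; -18/13 15/13 6; 0 0 1]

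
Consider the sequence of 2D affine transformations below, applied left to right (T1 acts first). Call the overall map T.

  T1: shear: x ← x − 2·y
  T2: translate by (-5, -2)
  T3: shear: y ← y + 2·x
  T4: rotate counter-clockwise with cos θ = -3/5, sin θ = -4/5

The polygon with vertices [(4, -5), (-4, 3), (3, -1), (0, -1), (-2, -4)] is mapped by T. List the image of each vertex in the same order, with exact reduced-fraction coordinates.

image vertices: (17/5, -69/5), (-71/5, 147/5), (-12/5, 9/5), (-27/5, 39/5), (-19/5, 8/5)

T1 shear: x ← x − 2·y: (4, -5) → (14, -5); (-4, 3) → (-10, 3); (3, -1) → (5, -1); (0, -1) → (2, -1); (-2, -4) → (6, -4)
T2 translate by (-5, -2): (14, -5) → (9, -7); (-10, 3) → (-15, 1); (5, -1) → (0, -3); (2, -1) → (-3, -3); (6, -4) → (1, -6)
T3 shear: y ← y + 2·x: (9, -7) → (9, 11); (-15, 1) → (-15, -29); (0, -3) → (0, -3); (-3, -3) → (-3, -9); (1, -6) → (1, -4)
T4 rotate counter-clockwise with cos θ = -3/5, sin θ = -4/5: (9, 11) → (17/5, -69/5); (-15, -29) → (-71/5, 147/5); (0, -3) → (-12/5, 9/5); (-3, -9) → (-27/5, 39/5); (1, -4) → (-19/5, 8/5)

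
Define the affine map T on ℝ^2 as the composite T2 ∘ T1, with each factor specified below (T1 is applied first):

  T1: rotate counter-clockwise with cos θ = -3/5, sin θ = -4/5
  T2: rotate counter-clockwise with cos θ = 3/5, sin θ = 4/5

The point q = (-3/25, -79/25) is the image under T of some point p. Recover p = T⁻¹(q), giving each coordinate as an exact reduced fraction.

T1 = [-3/5 4/5 0; -4/5 -3/5 0; 0 0 1]
T2·T1 = [7/25 24/25 0; -24/25 7/25 0; 0 0 1]
det M = 1; M⁻¹ = [7/25 -24/25 0; 24/25 7/25 0; 0 0 1]
M⁻¹ · (-3/25, -79/25)ᵀ = (3, -1)ᵀ

p = (3, -1)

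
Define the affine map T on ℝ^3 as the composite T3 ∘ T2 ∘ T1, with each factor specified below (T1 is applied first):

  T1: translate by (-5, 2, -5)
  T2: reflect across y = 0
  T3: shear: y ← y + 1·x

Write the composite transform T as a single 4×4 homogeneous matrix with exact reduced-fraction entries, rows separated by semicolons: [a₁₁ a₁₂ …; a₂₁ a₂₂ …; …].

T1 = [1 0 0 -5; 0 1 0 2; 0 0 1 -5; 0 0 0 1]
T2·T1 = [1 0 0 -5; 0 -1 0 -2; 0 0 1 -5; 0 0 0 1]
T3·…·T1 = [1 0 0 -5; 1 -1 0 -7; 0 0 1 -5; 0 0 0 1]

T = [1 0 0 -5; 1 -1 0 -7; 0 0 1 -5; 0 0 0 1]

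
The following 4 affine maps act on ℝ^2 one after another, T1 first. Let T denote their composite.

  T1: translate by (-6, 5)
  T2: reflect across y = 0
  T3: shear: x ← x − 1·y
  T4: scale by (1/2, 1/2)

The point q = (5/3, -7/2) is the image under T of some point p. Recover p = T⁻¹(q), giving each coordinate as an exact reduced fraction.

T1 = [1 0 -6; 0 1 5; 0 0 1]
T2·T1 = [1 0 -6; 0 -1 -5; 0 0 1]
T3·…·T1 = [1 1 -1; 0 -1 -5; 0 0 1]
T4·…·T1 = [1/2 1/2 -1/2; 0 -1/2 -5/2; 0 0 1]
det M = -1/4; M⁻¹ = [2 2 6; 0 -2 -5; 0 0 1]
M⁻¹ · (5/3, -7/2)ᵀ = (7/3, 2)ᵀ

p = (7/3, 2)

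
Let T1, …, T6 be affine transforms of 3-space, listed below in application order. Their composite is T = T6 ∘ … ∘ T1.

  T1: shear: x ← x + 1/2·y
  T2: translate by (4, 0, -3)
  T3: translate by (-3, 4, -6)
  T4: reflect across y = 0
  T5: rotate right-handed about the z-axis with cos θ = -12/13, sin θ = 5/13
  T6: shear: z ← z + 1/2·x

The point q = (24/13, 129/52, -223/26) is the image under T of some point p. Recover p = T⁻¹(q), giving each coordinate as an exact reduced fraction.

T1 = [1 1/2 0 0; 0 1 0 0; 0 0 1 0; 0 0 0 1]
T2·T1 = [1 1/2 0 4; 0 1 0 0; 0 0 1 -3; 0 0 0 1]
T3·…·T1 = [1 1/2 0 1; 0 1 0 4; 0 0 1 -9; 0 0 0 1]
T4·…·T1 = [1 1/2 0 1; 0 -1 0 -4; 0 0 1 -9; 0 0 0 1]
T5·…·T1 = [-12/13 -1/13 0 8/13; 5/13 29/26 0 53/13; 0 0 1 -9; 0 0 0 1]
T6·…·T1 = [-12/13 -1/13 0 8/13; 5/13 29/26 0 53/13; -6/13 -1/26 1 -113/13; 0 0 0 1]
det M = -1; M⁻¹ = [-29/26 -1/13 0 1; 5/13 12/13 0 -4; -1/2 0 1 9; 0 0 0 1]
M⁻¹ · (24/13, 129/52, -223/26)ᵀ = (-5/4, -1, -1/2)ᵀ

p = (-5/4, -1, -1/2)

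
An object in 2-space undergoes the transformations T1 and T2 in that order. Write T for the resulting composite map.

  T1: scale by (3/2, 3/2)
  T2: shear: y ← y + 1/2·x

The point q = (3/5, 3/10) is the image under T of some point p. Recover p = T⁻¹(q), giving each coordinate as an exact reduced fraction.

T1 = [3/2 0 0; 0 3/2 0; 0 0 1]
T2·T1 = [3/2 0 0; 3/4 3/2 0; 0 0 1]
det M = 9/4; M⁻¹ = [2/3 0 0; -1/3 2/3 0; 0 0 1]
M⁻¹ · (3/5, 3/10)ᵀ = (2/5, 0)ᵀ

p = (2/5, 0)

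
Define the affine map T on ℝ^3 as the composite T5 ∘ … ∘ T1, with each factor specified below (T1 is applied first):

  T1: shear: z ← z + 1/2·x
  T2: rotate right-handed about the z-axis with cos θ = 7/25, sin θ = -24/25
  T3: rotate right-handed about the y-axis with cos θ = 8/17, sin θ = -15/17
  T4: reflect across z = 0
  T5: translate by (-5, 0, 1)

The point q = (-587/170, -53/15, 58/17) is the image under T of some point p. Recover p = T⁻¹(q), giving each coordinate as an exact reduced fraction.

p = (3, -7/3, -4)

T1 = [1 0 0 0; 0 1 0 0; 1/2 0 1 0; 0 0 0 1]
T2·T1 = [7/25 24/25 0 0; -24/25 7/25 0 0; 1/2 0 1 0; 0 0 0 1]
T3·…·T1 = [-263/850 192/425 -15/17 0; -24/25 7/25 0 0; 41/85 72/85 8/17 0; 0 0 0 1]
T4·…·T1 = [-263/850 192/425 -15/17 0; -24/25 7/25 0 0; -41/85 -72/85 -8/17 0; 0 0 0 1]
T5·…·T1 = [-263/850 192/425 -15/17 -5; -24/25 7/25 0 0; -41/85 -72/85 -8/17 1; 0 0 0 1]
det M = -1; M⁻¹ = [56/425 -24/25 -21/85 77/85; 192/425 7/25 -72/85 264/85; -403/425 12/25 -59/170 -747/170; 0 0 0 1]
M⁻¹ · (-587/170, -53/15, 58/17)ᵀ = (3, -7/3, -4)ᵀ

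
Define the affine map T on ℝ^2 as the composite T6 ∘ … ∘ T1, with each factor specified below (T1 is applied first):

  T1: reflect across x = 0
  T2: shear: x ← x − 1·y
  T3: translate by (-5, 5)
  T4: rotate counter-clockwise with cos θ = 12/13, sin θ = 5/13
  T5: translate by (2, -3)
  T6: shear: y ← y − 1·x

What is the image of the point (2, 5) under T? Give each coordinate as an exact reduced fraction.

T(p) = (-168/13, 189/13)

T1 reflect across x = 0: (2, 5) → (-2, 5)
T2 shear: x ← x − 1·y: (-2, 5) → (-7, 5)
T3 translate by (-5, 5): (-7, 5) → (-12, 10)
T4 rotate counter-clockwise with cos θ = 12/13, sin θ = 5/13: (-12, 10) → (-194/13, 60/13)
T5 translate by (2, -3): (-194/13, 60/13) → (-168/13, 21/13)
T6 shear: y ← y − 1·x: (-168/13, 21/13) → (-168/13, 189/13)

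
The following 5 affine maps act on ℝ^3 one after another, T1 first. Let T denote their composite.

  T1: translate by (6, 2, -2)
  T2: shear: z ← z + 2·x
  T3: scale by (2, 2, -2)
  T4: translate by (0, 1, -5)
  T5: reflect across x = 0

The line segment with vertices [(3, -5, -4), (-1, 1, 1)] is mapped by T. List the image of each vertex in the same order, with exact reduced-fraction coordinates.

image vertices: (-18, -5, -29), (-10, 7, -23)

T1 translate by (6, 2, -2): (3, -5, -4) → (9, -3, -6); (-1, 1, 1) → (5, 3, -1)
T2 shear: z ← z + 2·x: (9, -3, -6) → (9, -3, 12); (5, 3, -1) → (5, 3, 9)
T3 scale by (2, 2, -2): (9, -3, 12) → (18, -6, -24); (5, 3, 9) → (10, 6, -18)
T4 translate by (0, 1, -5): (18, -6, -24) → (18, -5, -29); (10, 6, -18) → (10, 7, -23)
T5 reflect across x = 0: (18, -5, -29) → (-18, -5, -29); (10, 7, -23) → (-10, 7, -23)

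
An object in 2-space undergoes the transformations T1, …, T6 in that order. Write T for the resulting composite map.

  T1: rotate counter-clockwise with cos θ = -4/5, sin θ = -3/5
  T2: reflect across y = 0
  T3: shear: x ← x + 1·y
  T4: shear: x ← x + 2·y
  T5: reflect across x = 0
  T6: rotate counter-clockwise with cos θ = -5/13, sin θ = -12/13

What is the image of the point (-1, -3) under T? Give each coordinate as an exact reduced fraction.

T(p) = (-86/13, -105/13)

T1 rotate counter-clockwise with cos θ = -4/5, sin θ = -3/5: (-1, -3) → (-1, 3)
T2 reflect across y = 0: (-1, 3) → (-1, -3)
T3 shear: x ← x + 1·y: (-1, -3) → (-4, -3)
T4 shear: x ← x + 2·y: (-4, -3) → (-10, -3)
T5 reflect across x = 0: (-10, -3) → (10, -3)
T6 rotate counter-clockwise with cos θ = -5/13, sin θ = -12/13: (10, -3) → (-86/13, -105/13)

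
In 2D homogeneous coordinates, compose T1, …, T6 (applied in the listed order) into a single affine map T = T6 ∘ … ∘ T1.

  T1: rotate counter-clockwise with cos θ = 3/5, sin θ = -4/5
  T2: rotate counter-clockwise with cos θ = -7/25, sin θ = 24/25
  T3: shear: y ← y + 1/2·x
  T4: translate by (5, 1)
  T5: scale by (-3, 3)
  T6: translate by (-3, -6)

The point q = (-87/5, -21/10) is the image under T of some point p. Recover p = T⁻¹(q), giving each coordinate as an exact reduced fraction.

T1 = [3/5 4/5 0; -4/5 3/5 0; 0 0 1]
T2·T1 = [3/5 -4/5 0; 4/5 3/5 0; 0 0 1]
T3·…·T1 = [3/5 -4/5 0; 11/10 1/5 0; 0 0 1]
T4·…·T1 = [3/5 -4/5 5; 11/10 1/5 1; 0 0 1]
T5·…·T1 = [-9/5 12/5 -15; 33/10 3/5 3; 0 0 1]
T6·…·T1 = [-9/5 12/5 -18; 33/10 3/5 -3; 0 0 1]
det M = -9; M⁻¹ = [-1/15 4/15 -2/5; 11/30 1/5 36/5; 0 0 1]
M⁻¹ · (-87/5, -21/10)ᵀ = (1/5, 2/5)ᵀ

p = (1/5, 2/5)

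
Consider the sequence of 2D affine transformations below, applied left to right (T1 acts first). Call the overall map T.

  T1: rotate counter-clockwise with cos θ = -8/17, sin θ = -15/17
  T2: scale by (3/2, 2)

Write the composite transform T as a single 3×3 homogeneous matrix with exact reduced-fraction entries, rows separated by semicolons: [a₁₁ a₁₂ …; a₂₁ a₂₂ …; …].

T = [-12/17 45/34 0; -30/17 -16/17 0; 0 0 1]

T1 = [-8/17 15/17 0; -15/17 -8/17 0; 0 0 1]
T2·T1 = [-12/17 45/34 0; -30/17 -16/17 0; 0 0 1]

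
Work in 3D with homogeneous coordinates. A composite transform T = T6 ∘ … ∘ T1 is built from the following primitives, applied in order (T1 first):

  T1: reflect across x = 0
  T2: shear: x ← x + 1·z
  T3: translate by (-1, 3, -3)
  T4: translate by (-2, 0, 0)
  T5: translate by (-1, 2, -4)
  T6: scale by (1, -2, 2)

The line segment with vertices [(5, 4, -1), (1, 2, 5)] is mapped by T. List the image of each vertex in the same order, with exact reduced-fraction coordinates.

image vertices: (-10, -18, -16), (0, -14, -4)

T1 reflect across x = 0: (5, 4, -1) → (-5, 4, -1); (1, 2, 5) → (-1, 2, 5)
T2 shear: x ← x + 1·z: (-5, 4, -1) → (-6, 4, -1); (-1, 2, 5) → (4, 2, 5)
T3 translate by (-1, 3, -3): (-6, 4, -1) → (-7, 7, -4); (4, 2, 5) → (3, 5, 2)
T4 translate by (-2, 0, 0): (-7, 7, -4) → (-9, 7, -4); (3, 5, 2) → (1, 5, 2)
T5 translate by (-1, 2, -4): (-9, 7, -4) → (-10, 9, -8); (1, 5, 2) → (0, 7, -2)
T6 scale by (1, -2, 2): (-10, 9, -8) → (-10, -18, -16); (0, 7, -2) → (0, -14, -4)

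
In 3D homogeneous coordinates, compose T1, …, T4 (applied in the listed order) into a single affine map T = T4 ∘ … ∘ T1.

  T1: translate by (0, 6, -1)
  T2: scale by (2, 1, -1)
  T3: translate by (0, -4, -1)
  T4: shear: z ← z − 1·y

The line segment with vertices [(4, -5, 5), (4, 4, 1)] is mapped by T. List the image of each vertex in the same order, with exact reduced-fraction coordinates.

image vertices: (8, -3, -2), (8, 6, -7)

T1 translate by (0, 6, -1): (4, -5, 5) → (4, 1, 4); (4, 4, 1) → (4, 10, 0)
T2 scale by (2, 1, -1): (4, 1, 4) → (8, 1, -4); (4, 10, 0) → (8, 10, 0)
T3 translate by (0, -4, -1): (8, 1, -4) → (8, -3, -5); (8, 10, 0) → (8, 6, -1)
T4 shear: z ← z − 1·y: (8, -3, -5) → (8, -3, -2); (8, 6, -1) → (8, 6, -7)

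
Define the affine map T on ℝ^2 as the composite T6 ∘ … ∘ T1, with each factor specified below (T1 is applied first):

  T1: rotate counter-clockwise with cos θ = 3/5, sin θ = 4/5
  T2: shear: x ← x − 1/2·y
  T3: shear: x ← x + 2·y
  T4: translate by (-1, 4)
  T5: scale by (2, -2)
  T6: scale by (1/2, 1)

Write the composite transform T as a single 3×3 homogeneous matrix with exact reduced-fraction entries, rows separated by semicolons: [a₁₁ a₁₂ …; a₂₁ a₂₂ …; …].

T = [9/5 1/10 -1; -8/5 -6/5 -8; 0 0 1]

T1 = [3/5 -4/5 0; 4/5 3/5 0; 0 0 1]
T2·T1 = [1/5 -11/10 0; 4/5 3/5 0; 0 0 1]
T3·…·T1 = [9/5 1/10 0; 4/5 3/5 0; 0 0 1]
T4·…·T1 = [9/5 1/10 -1; 4/5 3/5 4; 0 0 1]
T5·…·T1 = [18/5 1/5 -2; -8/5 -6/5 -8; 0 0 1]
T6·…·T1 = [9/5 1/10 -1; -8/5 -6/5 -8; 0 0 1]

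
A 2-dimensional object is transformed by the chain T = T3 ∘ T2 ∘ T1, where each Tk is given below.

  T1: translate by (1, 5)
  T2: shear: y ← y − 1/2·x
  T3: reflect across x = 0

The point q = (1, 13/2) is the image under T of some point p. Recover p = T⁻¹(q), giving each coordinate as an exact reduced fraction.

T1 = [1 0 1; 0 1 5; 0 0 1]
T2·T1 = [1 0 1; -1/2 1 9/2; 0 0 1]
T3·…·T1 = [-1 0 -1; -1/2 1 9/2; 0 0 1]
det M = -1; M⁻¹ = [-1 0 -1; -1/2 1 -5; 0 0 1]
M⁻¹ · (1, 13/2)ᵀ = (-2, 1)ᵀ

p = (-2, 1)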